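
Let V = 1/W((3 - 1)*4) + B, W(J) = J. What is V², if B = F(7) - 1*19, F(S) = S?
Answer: 9025/64 ≈ 141.02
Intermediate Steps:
B = -12 (B = 7 - 1*19 = 7 - 19 = -12)
V = -95/8 (V = 1/((3 - 1)*4) - 12 = 1/(2*4) - 12 = 1/8 - 12 = ⅛ - 12 = -95/8 ≈ -11.875)
V² = (-95/8)² = 9025/64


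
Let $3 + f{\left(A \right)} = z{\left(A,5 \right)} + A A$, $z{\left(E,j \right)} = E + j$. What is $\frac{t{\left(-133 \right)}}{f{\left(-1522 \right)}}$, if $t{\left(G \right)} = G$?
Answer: $- \frac{133}{2314964} \approx -5.7452 \cdot 10^{-5}$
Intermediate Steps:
$f{\left(A \right)} = 2 + A + A^{2}$ ($f{\left(A \right)} = -3 + \left(\left(A + 5\right) + A A\right) = -3 + \left(\left(5 + A\right) + A^{2}\right) = -3 + \left(5 + A + A^{2}\right) = 2 + A + A^{2}$)
$\frac{t{\left(-133 \right)}}{f{\left(-1522 \right)}} = - \frac{133}{2 - 1522 + \left(-1522\right)^{2}} = - \frac{133}{2 - 1522 + 2316484} = - \frac{133}{2314964}$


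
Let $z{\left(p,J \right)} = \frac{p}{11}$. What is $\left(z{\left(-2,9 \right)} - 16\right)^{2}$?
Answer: $\frac{31684}{121} \approx 261.85$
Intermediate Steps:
$z{\left(p,J \right)} = \frac{p}{11}$ ($z{\left(p,J \right)} = p \frac{1}{11} = \frac{p}{11}$)
$\left(z{\left(-2,9 \right)} - 16\right)^{2} = \left(\frac{1}{11} \left(-2\right) - 16\right)^{2} = \left(- \frac{2}{11} - 16\right)^{2} = \left(- \frac{178}{11}\right)^{2} = \frac{31684}{121}$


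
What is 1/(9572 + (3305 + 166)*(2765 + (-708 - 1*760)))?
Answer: 1/4511459 ≈ 2.2166e-7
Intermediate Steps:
1/(9572 + (3305 + 166)*(2765 + (-708 - 1*760))) = 1/(9572 + 3471*(2765 + (-708 - 760))) = 1/(9572 + 3471*(2765 - 1468)) = 1/(9572 + 3471*1297) = 1/(9572 + 4501887) = 1/4511459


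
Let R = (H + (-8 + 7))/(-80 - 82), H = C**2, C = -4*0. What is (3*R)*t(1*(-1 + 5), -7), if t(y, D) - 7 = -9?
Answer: -1/27 ≈ -0.037037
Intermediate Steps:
t(y, D) = -2 (t(y, D) = 7 - 9 = -2)
C = 0
H = 0 (H = 0**2 = 0)
R = 1/162 (R = (0 + (-8 + 7))/(-80 - 82) = (0 - 1)/(-162) = -1*(-1/162) = 1/162 ≈ 0.0061728)
(3*R)*t(1*(-1 + 5), -7) = (3*(1/162))*(-2) = (1/54)*(-2) = -1/27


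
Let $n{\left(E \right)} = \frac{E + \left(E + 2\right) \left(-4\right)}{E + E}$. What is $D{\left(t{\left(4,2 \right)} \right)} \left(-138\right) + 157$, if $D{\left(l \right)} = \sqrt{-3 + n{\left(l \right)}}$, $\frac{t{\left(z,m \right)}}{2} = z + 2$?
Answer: $157 - 23 i \sqrt{174} \approx 157.0 - 303.39 i$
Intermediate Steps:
$t{\left(z,m \right)} = 4 + 2 z$ ($t{\left(z,m \right)} = 2 \left(z + 2\right) = 2 \left(2 + z\right) = 4 + 2 z$)
$n{\left(E \right)} = \frac{-8 - 3 E}{2 E}$ ($n{\left(E \right)} = \frac{E + \left(2 + E\right) \left(-4\right)}{2 E} = \left(E - \left(8 + 4 E\right)\right) \frac{1}{2 E} = \left(-8 - 3 E\right) \frac{1}{2 E} = \frac{-8 - 3 E}{2 E}$)
$D{\left(l \right)} = \sqrt{- \frac{9}{2} - \frac{4}{l}}$ ($D{\left(l \right)} = \sqrt{-3 - \left(\frac{3}{2} + \frac{4}{l}\right)} = \sqrt{- \frac{9}{2} - \frac{4}{l}}$)
$D{\left(t{\left(4,2 \right)} \right)} \left(-138\right) + 157 = \frac{\sqrt{-18 - \frac{16}{4 + 2 \cdot 4}}}{2} \left(-138\right) + 157 = \frac{\sqrt{-18 - \frac{16}{4 + 8}}}{2} \left(-138\right) + 157 = \frac{\sqrt{-18 - \frac{16}{12}}}{2} \left(-138\right) + 157 = \frac{\sqrt{-18 - \frac{4}{3}}}{2} \left(-138\right) + 157 = \frac{\sqrt{- \frac{58}{3}}}{2} \left(-138\right) + 157 = \frac{\frac{1}{3} i \sqrt{174}}{2} \left(-138\right) + 157 = \frac{i \sqrt{174}}{6} \left(-138\right) + 157 = - 23 i \sqrt{174} + 157 = 157 - 23 i \sqrt{174}$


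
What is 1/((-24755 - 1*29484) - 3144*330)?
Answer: -1/18936390 ≈ -5.2808e-8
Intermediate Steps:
1/((-24755 - 1*29484) - 3144*330) = (1/330)/((-24755 - 29484) - 3144) = (1/330)/(-54239 - 3144) = (1/330)/(-57383) = -1/57383*1/330 = -1/18936390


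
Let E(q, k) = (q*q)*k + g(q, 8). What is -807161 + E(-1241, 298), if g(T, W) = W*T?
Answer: 458127049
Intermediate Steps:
g(T, W) = T*W
E(q, k) = 8*q + k*q² (E(q, k) = (q*q)*k + q*8 = q²*k + 8*q = k*q² + 8*q = 8*q + k*q²)
-807161 + E(-1241, 298) = -807161 - 1241*(8 + 298*(-1241)) = -807161 - 1241*(8 - 369818) = -807161 - 1241*(-369810) = -807161 + 458934210 = 458127049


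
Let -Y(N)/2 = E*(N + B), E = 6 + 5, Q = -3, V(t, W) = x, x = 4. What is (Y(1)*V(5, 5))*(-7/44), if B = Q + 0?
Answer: -28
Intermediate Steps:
V(t, W) = 4
B = -3 (B = -3 + 0 = -3)
E = 11
Y(N) = 66 - 22*N (Y(N) = -22*(N - 3) = -22*(-3 + N) = -2*(-33 + 11*N) = 66 - 22*N)
(Y(1)*V(5, 5))*(-7/44) = ((66 - 22*1)*4)*(-7/44) = ((66 - 22)*4)*(-7*1/44) = (44*4)*(-7/44) = 176*(-7/44) = -28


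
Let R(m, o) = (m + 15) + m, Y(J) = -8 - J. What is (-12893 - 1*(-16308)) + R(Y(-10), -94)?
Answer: 3434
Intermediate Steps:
R(m, o) = 15 + 2*m (R(m, o) = (15 + m) + m = 15 + 2*m)
(-12893 - 1*(-16308)) + R(Y(-10), -94) = (-12893 - 1*(-16308)) + (15 + 2*(-8 - 1*(-10))) = (-12893 + 16308) + (15 + 2*(-8 + 10)) = 3415 + (15 + 2*2) = 3415 + (15 + 4) = 3415 + 19 = 3434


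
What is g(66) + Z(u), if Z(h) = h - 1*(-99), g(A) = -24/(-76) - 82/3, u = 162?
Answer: 13337/57 ≈ 233.98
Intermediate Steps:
g(A) = -1540/57 (g(A) = -24*(-1/76) - 82*⅓ = 6/19 - 82/3 = -1540/57)
Z(h) = 99 + h (Z(h) = h + 99 = 99 + h)
g(66) + Z(u) = -1540/57 + (99 + 162) = -1540/57 + 261 = 13337/57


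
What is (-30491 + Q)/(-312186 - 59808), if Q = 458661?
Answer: -214085/185997 ≈ -1.1510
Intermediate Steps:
(-30491 + Q)/(-312186 - 59808) = (-30491 + 458661)/(-312186 - 59808) = 428170/(-371994) = 428170*(-1/371994) = -214085/185997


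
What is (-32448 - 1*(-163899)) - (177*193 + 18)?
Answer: 97272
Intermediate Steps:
(-32448 - 1*(-163899)) - (177*193 + 18) = (-32448 + 163899) - (34161 + 18) = 131451 - 1*34179 = 131451 - 34179 = 97272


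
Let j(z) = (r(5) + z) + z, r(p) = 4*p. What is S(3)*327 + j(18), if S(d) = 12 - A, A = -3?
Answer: 4961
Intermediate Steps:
S(d) = 15 (S(d) = 12 - 1*(-3) = 12 + 3 = 15)
j(z) = 20 + 2*z (j(z) = (4*5 + z) + z = (20 + z) + z = 20 + 2*z)
S(3)*327 + j(18) = 15*327 + (20 + 2*18) = 4905 + (20 + 36) = 4905 + 56 = 4961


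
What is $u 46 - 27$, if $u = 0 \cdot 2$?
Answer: $-27$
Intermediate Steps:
$u = 0$
$u 46 - 27 = 0 \cdot 46 - 27 = 0 - 27 = -27$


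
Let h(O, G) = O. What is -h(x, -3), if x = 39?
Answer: -39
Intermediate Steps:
-h(x, -3) = -1*39 = -39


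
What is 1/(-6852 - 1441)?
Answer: -1/8293 ≈ -0.00012058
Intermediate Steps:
1/(-6852 - 1441) = 1/(-8293) = -1/8293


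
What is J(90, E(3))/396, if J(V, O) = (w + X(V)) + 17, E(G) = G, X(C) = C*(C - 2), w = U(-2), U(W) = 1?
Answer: 441/22 ≈ 20.045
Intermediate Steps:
w = 1
X(C) = C*(-2 + C)
J(V, O) = 18 + V*(-2 + V) (J(V, O) = (1 + V*(-2 + V)) + 17 = 18 + V*(-2 + V))
J(90, E(3))/396 = (18 + 90*(-2 + 90))/396 = (18 + 90*88)*(1/396) = (18 + 7920)*(1/396) = 7938*(1/396) = 441/22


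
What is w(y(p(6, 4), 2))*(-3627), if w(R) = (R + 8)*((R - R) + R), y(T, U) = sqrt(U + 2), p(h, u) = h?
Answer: -72540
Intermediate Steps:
y(T, U) = sqrt(2 + U)
w(R) = R*(8 + R) (w(R) = (8 + R)*(0 + R) = (8 + R)*R = R*(8 + R))
w(y(p(6, 4), 2))*(-3627) = (sqrt(2 + 2)*(8 + sqrt(2 + 2)))*(-3627) = (sqrt(4)*(8 + sqrt(4)))*(-3627) = (2*(8 + 2))*(-3627) = (2*10)*(-3627) = 20*(-3627) = -72540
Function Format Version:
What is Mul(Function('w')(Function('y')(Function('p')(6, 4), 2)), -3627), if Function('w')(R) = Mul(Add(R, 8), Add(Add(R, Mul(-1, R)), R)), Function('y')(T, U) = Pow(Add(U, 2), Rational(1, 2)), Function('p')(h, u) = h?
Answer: -72540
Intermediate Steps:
Function('y')(T, U) = Pow(Add(2, U), Rational(1, 2))
Function('w')(R) = Mul(R, Add(8, R)) (Function('w')(R) = Mul(Add(8, R), Add(0, R)) = Mul(Add(8, R), R) = Mul(R, Add(8, R)))
Mul(Function('w')(Function('y')(Function('p')(6, 4), 2)), -3627) = Mul(Mul(Pow(Add(2, 2), Rational(1, 2)), Add(8, Pow(Add(2, 2), Rational(1, 2)))), -3627) = Mul(Mul(Pow(4, Rational(1, 2)), Add(8, Pow(4, Rational(1, 2)))), -3627) = Mul(Mul(2, Add(8, 2)), -3627) = Mul(Mul(2, 10), -3627) = Mul(20, -3627) = -72540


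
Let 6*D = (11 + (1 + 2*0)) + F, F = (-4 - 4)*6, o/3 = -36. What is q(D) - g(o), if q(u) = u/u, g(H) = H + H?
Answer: 217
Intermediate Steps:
o = -108 (o = 3*(-36) = -108)
F = -48 (F = -8*6 = -48)
g(H) = 2*H
D = -6 (D = ((11 + (1 + 2*0)) - 48)/6 = ((11 + (1 + 0)) - 48)/6 = ((11 + 1) - 48)/6 = (12 - 48)/6 = (1/6)*(-36) = -6)
q(u) = 1
q(D) - g(o) = 1 - 2*(-108) = 1 - 1*(-216) = 1 + 216 = 217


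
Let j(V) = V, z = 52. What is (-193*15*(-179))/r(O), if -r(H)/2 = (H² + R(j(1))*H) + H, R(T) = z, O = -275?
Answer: -34547/8140 ≈ -4.2441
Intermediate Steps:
R(T) = 52
r(H) = -106*H - 2*H² (r(H) = -2*((H² + 52*H) + H) = -2*(H² + 53*H) = -106*H - 2*H²)
(-193*15*(-179))/r(O) = (-193*15*(-179))/((-2*(-275)*(53 - 275))) = (-2895*(-179))/((-2*(-275)*(-222))) = 518205/(-122100) = 518205*(-1/122100) = -34547/8140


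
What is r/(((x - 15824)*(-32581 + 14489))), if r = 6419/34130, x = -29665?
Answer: 6419/28088545900440 ≈ 2.2853e-10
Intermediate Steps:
r = 6419/34130 (r = 6419*(1/34130) = 6419/34130 ≈ 0.18808)
r/(((x - 15824)*(-32581 + 14489))) = 6419/(34130*(((-29665 - 15824)*(-32581 + 14489)))) = 6419/(34130*((-45489*(-18092)))) = (6419/34130)/822986988 = (6419/34130)*(1/822986988) = 6419/28088545900440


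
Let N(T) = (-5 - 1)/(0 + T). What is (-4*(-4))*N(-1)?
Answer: 96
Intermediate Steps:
N(T) = -6/T
(-4*(-4))*N(-1) = (-4*(-4))*(-6/(-1)) = 16*(-6*(-1)) = 16*6 = 96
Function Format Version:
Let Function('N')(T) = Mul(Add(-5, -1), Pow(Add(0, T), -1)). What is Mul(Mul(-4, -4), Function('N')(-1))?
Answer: 96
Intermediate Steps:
Function('N')(T) = Mul(-6, Pow(T, -1))
Mul(Mul(-4, -4), Function('N')(-1)) = Mul(Mul(-4, -4), Mul(-6, Pow(-1, -1))) = Mul(16, Mul(-6, -1)) = Mul(16, 6) = 96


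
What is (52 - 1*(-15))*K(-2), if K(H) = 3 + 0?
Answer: 201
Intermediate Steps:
K(H) = 3
(52 - 1*(-15))*K(-2) = (52 - 1*(-15))*3 = (52 + 15)*3 = 67*3 = 201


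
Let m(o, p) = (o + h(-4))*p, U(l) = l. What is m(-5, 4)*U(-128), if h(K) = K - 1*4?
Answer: 6656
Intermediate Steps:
h(K) = -4 + K (h(K) = K - 4 = -4 + K)
m(o, p) = p*(-8 + o) (m(o, p) = (o + (-4 - 4))*p = (o - 8)*p = (-8 + o)*p = p*(-8 + o))
m(-5, 4)*U(-128) = (4*(-8 - 5))*(-128) = (4*(-13))*(-128) = -52*(-128) = 6656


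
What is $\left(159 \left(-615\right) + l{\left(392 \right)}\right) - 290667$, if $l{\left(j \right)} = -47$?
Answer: $-388499$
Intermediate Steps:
$\left(159 \left(-615\right) + l{\left(392 \right)}\right) - 290667 = \left(159 \left(-615\right) - 47\right) - 290667 = \left(-97785 - 47\right) - 290667 = -97832 - 290667 = -388499$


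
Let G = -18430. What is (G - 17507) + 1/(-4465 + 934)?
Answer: -126893548/3531 ≈ -35937.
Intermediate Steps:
(G - 17507) + 1/(-4465 + 934) = (-18430 - 17507) + 1/(-4465 + 934) = -35937 + 1/(-3531) = -35937 - 1/3531 = -126893548/3531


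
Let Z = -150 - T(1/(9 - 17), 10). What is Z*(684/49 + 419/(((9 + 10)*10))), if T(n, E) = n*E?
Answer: -2558347/1064 ≈ -2404.5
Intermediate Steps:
T(n, E) = E*n
Z = -595/4 (Z = -150 - 10/(9 - 17) = -150 - 10/(-8) = -150 - 10*(-1)/8 = -150 - 1*(-5/4) = -150 + 5/4 = -595/4 ≈ -148.75)
Z*(684/49 + 419/(((9 + 10)*10))) = -595*(684/49 + 419/(((9 + 10)*10)))/4 = -595*(684*(1/49) + 419/((19*10)))/4 = -595*(684/49 + 419/190)/4 = -595/4*150491/9310 = -2558347/1064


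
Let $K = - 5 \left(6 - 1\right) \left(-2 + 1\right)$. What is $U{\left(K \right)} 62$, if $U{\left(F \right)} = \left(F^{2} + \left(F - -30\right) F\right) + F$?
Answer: $125550$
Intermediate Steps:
$K = 25$ ($K = - 5 \cdot 5 \left(-1\right) = \left(-5\right) \left(-5\right) = 25$)
$U{\left(F \right)} = F + F^{2} + F \left(30 + F\right)$ ($U{\left(F \right)} = \left(F^{2} + \left(F + 30\right) F\right) + F = \left(F^{2} + \left(30 + F\right) F\right) + F = \left(F^{2} + F \left(30 + F\right)\right) + F = F + F^{2} + F \left(30 + F\right)$)
$U{\left(K \right)} 62 = 25 \left(31 + 2 \cdot 25\right) 62 = 25 \left(31 + 50\right) 62 = 25 \cdot 81 \cdot 62 = 2025 \cdot 62 = 125550$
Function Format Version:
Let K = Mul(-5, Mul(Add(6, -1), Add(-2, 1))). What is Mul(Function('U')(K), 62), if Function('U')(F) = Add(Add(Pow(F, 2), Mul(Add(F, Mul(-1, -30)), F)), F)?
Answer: 125550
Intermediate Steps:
K = 25 (K = Mul(-5, Mul(5, -1)) = Mul(-5, -5) = 25)
Function('U')(F) = Add(F, Pow(F, 2), Mul(F, Add(30, F))) (Function('U')(F) = Add(Add(Pow(F, 2), Mul(Add(F, 30), F)), F) = Add(Add(Pow(F, 2), Mul(Add(30, F), F)), F) = Add(Add(Pow(F, 2), Mul(F, Add(30, F))), F) = Add(F, Pow(F, 2), Mul(F, Add(30, F))))
Mul(Function('U')(K), 62) = Mul(Mul(25, Add(31, Mul(2, 25))), 62) = Mul(Mul(25, Add(31, 50)), 62) = Mul(Mul(25, 81), 62) = Mul(2025, 62) = 125550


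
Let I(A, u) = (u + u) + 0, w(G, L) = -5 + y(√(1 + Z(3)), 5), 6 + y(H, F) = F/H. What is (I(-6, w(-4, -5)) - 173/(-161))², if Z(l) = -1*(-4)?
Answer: 11868581/25921 - 13476*√5/161 ≈ 270.71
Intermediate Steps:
Z(l) = 4
y(H, F) = -6 + F/H
w(G, L) = -11 + √5 (w(G, L) = -5 + (-6 + 5/(√(1 + 4))) = -5 + (-6 + 5/(√5)) = -5 + (-6 + 5*(√5/5)) = -5 + (-6 + √5) = -11 + √5)
I(A, u) = 2*u (I(A, u) = 2*u + 0 = 2*u)
(I(-6, w(-4, -5)) - 173/(-161))² = (2*(-11 + √5) - 173/(-161))² = ((-22 + 2*√5) - 173*(-1/161))² = ((-22 + 2*√5) + 173/161)² = (-3369/161 + 2*√5)²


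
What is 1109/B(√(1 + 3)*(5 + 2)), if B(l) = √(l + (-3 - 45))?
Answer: -1109*I*√34/34 ≈ -190.19*I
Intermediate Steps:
B(l) = √(-48 + l) (B(l) = √(l - 48) = √(-48 + l))
1109/B(√(1 + 3)*(5 + 2)) = 1109/(√(-48 + √(1 + 3)*(5 + 2))) = 1109/(√(-48 + √4*7)) = 1109/(√(-48 + 2*7)) = 1109/(√(-48 + 14)) = 1109/(√(-34)) = 1109/((I*√34)) = 1109*(-I*√34/34) = -1109*I*√34/34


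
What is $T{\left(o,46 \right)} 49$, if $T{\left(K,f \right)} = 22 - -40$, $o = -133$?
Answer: $3038$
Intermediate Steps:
$T{\left(K,f \right)} = 62$ ($T{\left(K,f \right)} = 22 + 40 = 62$)
$T{\left(o,46 \right)} 49 = 62 \cdot 49 = 3038$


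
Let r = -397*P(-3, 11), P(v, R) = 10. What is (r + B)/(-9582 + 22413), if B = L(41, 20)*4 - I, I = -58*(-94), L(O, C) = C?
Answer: -3114/4277 ≈ -0.72808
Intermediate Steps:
I = 5452
B = -5372 (B = 20*4 - 1*5452 = 80 - 5452 = -5372)
r = -3970 (r = -397*10 = -3970)
(r + B)/(-9582 + 22413) = (-3970 - 5372)/(-9582 + 22413) = -9342/12831 = -9342*1/12831 = -3114/4277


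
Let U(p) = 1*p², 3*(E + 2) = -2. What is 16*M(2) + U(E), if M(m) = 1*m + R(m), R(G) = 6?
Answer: 1216/9 ≈ 135.11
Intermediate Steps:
E = -8/3 (E = -2 + (⅓)*(-2) = -2 - ⅔ = -8/3 ≈ -2.6667)
U(p) = p²
M(m) = 6 + m (M(m) = 1*m + 6 = m + 6 = 6 + m)
16*M(2) + U(E) = 16*(6 + 2) + (-8/3)² = 16*8 + 64/9 = 128 + 64/9 = 1216/9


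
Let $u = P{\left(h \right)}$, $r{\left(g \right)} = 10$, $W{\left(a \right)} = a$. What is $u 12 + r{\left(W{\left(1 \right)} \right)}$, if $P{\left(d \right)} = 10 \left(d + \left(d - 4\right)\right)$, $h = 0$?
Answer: $-470$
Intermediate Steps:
$P{\left(d \right)} = -40 + 20 d$ ($P{\left(d \right)} = 10 \left(d + \left(-4 + d\right)\right) = 10 \left(-4 + 2 d\right) = -40 + 20 d$)
$u = -40$ ($u = -40 + 20 \cdot 0 = -40 + 0 = -40$)
$u 12 + r{\left(W{\left(1 \right)} \right)} = \left(-40\right) 12 + 10 = -480 + 10 = -470$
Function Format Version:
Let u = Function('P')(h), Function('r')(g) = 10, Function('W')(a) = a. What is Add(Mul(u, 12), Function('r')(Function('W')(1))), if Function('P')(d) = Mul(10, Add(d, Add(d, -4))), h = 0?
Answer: -470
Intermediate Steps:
Function('P')(d) = Add(-40, Mul(20, d)) (Function('P')(d) = Mul(10, Add(d, Add(-4, d))) = Mul(10, Add(-4, Mul(2, d))) = Add(-40, Mul(20, d)))
u = -40 (u = Add(-40, Mul(20, 0)) = Add(-40, 0) = -40)
Add(Mul(u, 12), Function('r')(Function('W')(1))) = Add(Mul(-40, 12), 10) = Add(-480, 10) = -470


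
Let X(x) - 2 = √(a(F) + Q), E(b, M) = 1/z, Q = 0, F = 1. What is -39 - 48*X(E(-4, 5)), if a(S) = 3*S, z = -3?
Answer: -135 - 48*√3 ≈ -218.14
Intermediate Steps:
E(b, M) = -⅓ (E(b, M) = 1/(-3) = -⅓)
X(x) = 2 + √3 (X(x) = 2 + √(3*1 + 0) = 2 + √(3 + 0) = 2 + √3)
-39 - 48*X(E(-4, 5)) = -39 - 48*(2 + √3) = -39 + (-96 - 48*√3) = -135 - 48*√3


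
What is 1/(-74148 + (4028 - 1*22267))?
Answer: -1/92387 ≈ -1.0824e-5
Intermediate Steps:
1/(-74148 + (4028 - 1*22267)) = 1/(-74148 + (4028 - 22267)) = 1/(-74148 - 18239) = 1/(-92387) = -1/92387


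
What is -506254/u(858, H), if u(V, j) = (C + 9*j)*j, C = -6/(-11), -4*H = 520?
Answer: -2784397/836160 ≈ -3.3300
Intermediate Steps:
H = -130 (H = -¼*520 = -130)
C = 6/11 (C = -6*(-1/11) = 6/11 ≈ 0.54545)
u(V, j) = j*(6/11 + 9*j) (u(V, j) = (6/11 + 9*j)*j = j*(6/11 + 9*j))
-506254/u(858, H) = -506254*(-11/(390*(2 + 33*(-130)))) = -506254*(-11/(390*(2 - 4290))) = -506254/((3/11)*(-130)*(-4288)) = -506254/1672320/11 = -506254*11/1672320 = -2784397/836160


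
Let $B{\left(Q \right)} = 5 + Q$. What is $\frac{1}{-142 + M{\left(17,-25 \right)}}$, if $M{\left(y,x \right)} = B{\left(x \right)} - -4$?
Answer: $- \frac{1}{158} \approx -0.0063291$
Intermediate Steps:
$M{\left(y,x \right)} = 9 + x$ ($M{\left(y,x \right)} = \left(5 + x\right) - -4 = \left(5 + x\right) + 4 = 9 + x$)
$\frac{1}{-142 + M{\left(17,-25 \right)}} = \frac{1}{-142 + \left(9 - 25\right)} = \frac{1}{-142 - 16} = \frac{1}{-158} = - \frac{1}{158}$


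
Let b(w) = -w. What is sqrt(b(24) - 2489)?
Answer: I*sqrt(2513) ≈ 50.13*I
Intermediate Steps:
sqrt(b(24) - 2489) = sqrt(-1*24 - 2489) = sqrt(-24 - 2489) = sqrt(-2513) = I*sqrt(2513)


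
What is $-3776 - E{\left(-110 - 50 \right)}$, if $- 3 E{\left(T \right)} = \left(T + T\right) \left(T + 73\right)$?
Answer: $5504$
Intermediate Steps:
$E{\left(T \right)} = - \frac{2 T \left(73 + T\right)}{3}$ ($E{\left(T \right)} = - \frac{\left(T + T\right) \left(T + 73\right)}{3} = - \frac{2 T \left(73 + T\right)}{3}$)
$-3776 - E{\left(-110 - 50 \right)} = -3776 - - \frac{2 \left(-110 - 50\right) \left(73 - 160\right)}{3} = -3776 - \left(- \frac{2}{3}\right) \left(-160\right) \left(73 - 160\right) = -3776 - \left(- \frac{2}{3}\right) \left(-160\right) \left(-87\right) = -3776 - -9280 = -3776 + 9280 = 5504$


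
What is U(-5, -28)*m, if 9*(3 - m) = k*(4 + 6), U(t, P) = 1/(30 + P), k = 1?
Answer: 17/18 ≈ 0.94444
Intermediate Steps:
m = 17/9 (m = 3 - (4 + 6)/9 = 3 - 10/9 = 17/9 ≈ 1.8889)
U(-5, -28)*m = (17/9)/(30 - 28) = (17/9)/2 = (½)*(17/9) = 17/18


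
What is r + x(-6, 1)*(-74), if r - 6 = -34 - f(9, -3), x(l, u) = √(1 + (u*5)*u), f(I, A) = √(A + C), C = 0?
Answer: -28 - 74*√6 - I*√3 ≈ -209.26 - 1.732*I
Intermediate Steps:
f(I, A) = √A (f(I, A) = √(A + 0) = √A)
x(l, u) = √(1 + 5*u²) (x(l, u) = √(1 + (5*u)*u) = √(1 + 5*u²))
r = -28 - I*√3 (r = 6 + (-34 - √(-3)) = 6 + (-34 - I*√3) = -28 - I*√3 ≈ -28.0 - 1.732*I)
r + x(-6, 1)*(-74) = (-28 - I*√3) + √(1 + 5*1²)*(-74) = (-28 - I*√3) + √(1 + 5*1)*(-74) = (-28 - I*√3) + √(1 + 5)*(-74) = (-28 - I*√3) + √6*(-74) = (-28 - I*√3) - 74*√6 = -28 - 74*√6 - I*√3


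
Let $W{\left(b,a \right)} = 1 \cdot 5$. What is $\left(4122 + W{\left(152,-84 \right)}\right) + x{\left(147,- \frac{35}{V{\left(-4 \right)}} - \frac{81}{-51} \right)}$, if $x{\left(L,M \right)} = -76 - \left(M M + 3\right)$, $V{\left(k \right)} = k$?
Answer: $\frac{18223743}{4624} \approx 3941.1$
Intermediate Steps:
$W{\left(b,a \right)} = 5$
$x{\left(L,M \right)} = -79 - M^{2}$ ($x{\left(L,M \right)} = -76 - \left(M^{2} + 3\right) = -76 - \left(3 + M^{2}\right) = -79 - M^{2}$)
$\left(4122 + W{\left(152,-84 \right)}\right) + x{\left(147,- \frac{35}{V{\left(-4 \right)}} - \frac{81}{-51} \right)} = \left(4122 + 5\right) - \left(79 + \left(- \frac{35}{-4} - \frac{81}{-51}\right)^{2}\right) = 4127 - \left(79 + \left(\left(-35\right) \left(- \frac{1}{4}\right) - - \frac{27}{17}\right)^{2}\right) = 4127 - \left(79 + \left(\frac{35}{4} + \frac{27}{17}\right)^{2}\right) = 4127 - \frac{859505}{4624} = \frac{18223743}{4624}$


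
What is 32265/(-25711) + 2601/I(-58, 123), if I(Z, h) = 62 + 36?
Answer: 9101763/359954 ≈ 25.286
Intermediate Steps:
I(Z, h) = 98
32265/(-25711) + 2601/I(-58, 123) = 32265/(-25711) + 2601/98 = 32265*(-1/25711) + 2601*(1/98) = -32265/25711 + 2601/98 = 9101763/359954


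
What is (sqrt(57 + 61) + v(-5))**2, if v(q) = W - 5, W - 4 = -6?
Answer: (7 - sqrt(118))**2 ≈ 14.921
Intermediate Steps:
W = -2 (W = 4 - 6 = -2)
v(q) = -7 (v(q) = -2 - 5 = -7)
(sqrt(57 + 61) + v(-5))**2 = (sqrt(57 + 61) - 7)**2 = (sqrt(118) - 7)**2 = (-7 + sqrt(118))**2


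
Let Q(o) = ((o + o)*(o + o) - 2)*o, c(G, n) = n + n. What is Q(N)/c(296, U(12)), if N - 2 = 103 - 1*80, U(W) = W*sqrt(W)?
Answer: 31225*sqrt(3)/72 ≈ 751.16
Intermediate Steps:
U(W) = W**(3/2)
c(G, n) = 2*n
N = 25 (N = 2 + (103 - 1*80) = 2 + (103 - 80) = 2 + 23 = 25)
Q(o) = o*(-2 + 4*o**2) (Q(o) = ((2*o)*(2*o) - 2)*o = (4*o**2 - 2)*o = (-2 + 4*o**2)*o = o*(-2 + 4*o**2))
Q(N)/c(296, U(12)) = (-2*25 + 4*25**3)/((2*12**(3/2))) = (-50 + 4*15625)/((2*(24*sqrt(3)))) = (-50 + 62500)/((48*sqrt(3))) = 62450*(sqrt(3)/144) = 31225*sqrt(3)/72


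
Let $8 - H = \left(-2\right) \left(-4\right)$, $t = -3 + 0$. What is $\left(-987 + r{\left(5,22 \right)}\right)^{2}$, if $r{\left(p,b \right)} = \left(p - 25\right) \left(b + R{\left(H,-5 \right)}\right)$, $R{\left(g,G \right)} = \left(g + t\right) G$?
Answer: $2982529$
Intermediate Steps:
$t = -3$
$H = 0$ ($H = 8 - \left(-2\right) \left(-4\right) = 8 - 8 = 0$)
$R{\left(g,G \right)} = G \left(-3 + g\right)$ ($R{\left(g,G \right)} = \left(g - 3\right) G = \left(-3 + g\right) G = G \left(-3 + g\right)$)
$r{\left(p,b \right)} = \left(-25 + p\right) \left(15 + b\right)$ ($r{\left(p,b \right)} = \left(p - 25\right) \left(b - 5 \left(-3 + 0\right)\right) = \left(-25 + p\right) \left(b - -15\right) = \left(-25 + p\right) \left(b + 15\right) = \left(-25 + p\right) \left(15 + b\right)$)
$\left(-987 + r{\left(5,22 \right)}\right)^{2} = \left(-987 + \left(-375 - 550 + 15 \cdot 5 + 22 \cdot 5\right)\right)^{2} = \left(-987 + \left(-375 - 550 + 75 + 110\right)\right)^{2} = \left(-987 - 740\right)^{2} = \left(-1727\right)^{2} = 2982529$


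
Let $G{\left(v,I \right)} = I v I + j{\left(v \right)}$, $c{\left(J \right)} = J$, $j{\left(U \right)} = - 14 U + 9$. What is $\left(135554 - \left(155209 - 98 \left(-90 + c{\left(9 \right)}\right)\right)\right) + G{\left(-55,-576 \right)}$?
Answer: $-18274494$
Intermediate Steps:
$j{\left(U \right)} = 9 - 14 U$
$G{\left(v,I \right)} = 9 - 14 v + v I^{2}$ ($G{\left(v,I \right)} = I v I - \left(-9 + 14 v\right) = v I^{2} - \left(-9 + 14 v\right) = 9 - 14 v + v I^{2}$)
$\left(135554 - \left(155209 - 98 \left(-90 + c{\left(9 \right)}\right)\right)\right) + G{\left(-55,-576 \right)} = \left(135554 - \left(155209 - 98 \left(-90 + 9\right)\right)\right) - \left(-779 + 18247680\right) = \left(135554 - \left(155209 - -7938\right)\right) + \left(9 + 770 - 18247680\right) = \left(135554 - 163147\right) + \left(9 + 770 - 18247680\right) = \left(135554 - 163147\right) - 18246901 = -27593 - 18246901 = -18274494$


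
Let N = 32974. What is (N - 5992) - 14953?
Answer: 12029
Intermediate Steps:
(N - 5992) - 14953 = (32974 - 5992) - 14953 = 26982 - 14953 = 12029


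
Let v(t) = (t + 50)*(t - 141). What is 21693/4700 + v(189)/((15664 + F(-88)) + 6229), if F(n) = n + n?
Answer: 175008427/34023300 ≈ 5.1438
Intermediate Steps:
F(n) = 2*n
v(t) = (-141 + t)*(50 + t) (v(t) = (50 + t)*(-141 + t) = (-141 + t)*(50 + t))
21693/4700 + v(189)/((15664 + F(-88)) + 6229) = 21693/4700 + (-7050 + 189**2 - 91*189)/((15664 + 2*(-88)) + 6229) = 21693*(1/4700) + (-7050 + 35721 - 17199)/((15664 - 176) + 6229) = 21693/4700 + 11472/(15488 + 6229) = 21693/4700 + 11472/21717 = 21693/4700 + 11472*(1/21717) = 21693/4700 + 3824/7239 = 175008427/34023300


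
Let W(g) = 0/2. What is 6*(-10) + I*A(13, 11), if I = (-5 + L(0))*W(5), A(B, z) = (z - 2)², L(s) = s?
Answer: -60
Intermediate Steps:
W(g) = 0 (W(g) = 0*(½) = 0)
A(B, z) = (-2 + z)²
I = 0 (I = (-5 + 0)*0 = -5*0 = 0)
6*(-10) + I*A(13, 11) = 6*(-10) + 0*(-2 + 11)² = -60 + 0*9² = -60 + 0*81 = -60 + 0 = -60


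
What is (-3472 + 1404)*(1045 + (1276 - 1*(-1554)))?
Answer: -8013500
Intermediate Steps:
(-3472 + 1404)*(1045 + (1276 - 1*(-1554))) = -2068*(1045 + (1276 + 1554)) = -2068*(1045 + 2830) = -2068*3875 = -8013500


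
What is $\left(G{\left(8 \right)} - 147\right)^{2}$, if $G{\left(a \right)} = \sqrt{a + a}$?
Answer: $20449$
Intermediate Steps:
$G{\left(a \right)} = \sqrt{2} \sqrt{a}$ ($G{\left(a \right)} = \sqrt{2 a} = \sqrt{2} \sqrt{a}$)
$\left(G{\left(8 \right)} - 147\right)^{2} = \left(\sqrt{2} \sqrt{8} - 147\right)^{2} = \left(\sqrt{2} \cdot 2 \sqrt{2} - 147\right)^{2} = \left(4 - 147\right)^{2} = \left(-143\right)^{2} = 20449$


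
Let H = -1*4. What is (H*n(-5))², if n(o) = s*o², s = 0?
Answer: 0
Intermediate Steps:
n(o) = 0 (n(o) = 0*o² = 0)
H = -4
(H*n(-5))² = (-4*0)² = 0² = 0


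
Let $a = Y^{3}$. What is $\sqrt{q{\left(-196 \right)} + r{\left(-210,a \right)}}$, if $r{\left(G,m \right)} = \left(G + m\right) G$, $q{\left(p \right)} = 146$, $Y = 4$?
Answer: $\sqrt{30806} \approx 175.52$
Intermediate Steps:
$a = 64$ ($a = 4^{3} = 64$)
$r{\left(G,m \right)} = G \left(G + m\right)$
$\sqrt{q{\left(-196 \right)} + r{\left(-210,a \right)}} = \sqrt{146 - 210 \left(-210 + 64\right)} = \sqrt{146 - -30660} = \sqrt{146 + 30660} = \sqrt{30806}$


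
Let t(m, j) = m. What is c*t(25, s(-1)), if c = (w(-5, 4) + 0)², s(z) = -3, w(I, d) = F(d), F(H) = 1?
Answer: 25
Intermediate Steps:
w(I, d) = 1
c = 1 (c = (1 + 0)² = 1² = 1)
c*t(25, s(-1)) = 1*25 = 25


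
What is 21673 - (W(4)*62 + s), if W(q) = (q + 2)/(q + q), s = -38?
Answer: 43329/2 ≈ 21665.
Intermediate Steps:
W(q) = (2 + q)/(2*q) (W(q) = (2 + q)/((2*q)) = (2 + q)*(1/(2*q)) = (2 + q)/(2*q))
21673 - (W(4)*62 + s) = 21673 - (((½)*(2 + 4)/4)*62 - 38) = 21673 - (((½)*(¼)*6)*62 - 38) = 21673 - ((¾)*62 - 38) = 21673 - (93/2 - 38) = 21673 - 1*17/2 = 21673 - 17/2 = 43329/2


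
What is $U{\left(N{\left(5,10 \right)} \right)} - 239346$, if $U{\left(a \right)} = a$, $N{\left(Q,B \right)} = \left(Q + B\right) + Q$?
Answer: $-239326$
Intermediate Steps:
$N{\left(Q,B \right)} = B + 2 Q$ ($N{\left(Q,B \right)} = \left(B + Q\right) + Q = B + 2 Q$)
$U{\left(N{\left(5,10 \right)} \right)} - 239346 = \left(10 + 2 \cdot 5\right) - 239346 = \left(10 + 10\right) - 239346 = 20 - 239346 = -239326$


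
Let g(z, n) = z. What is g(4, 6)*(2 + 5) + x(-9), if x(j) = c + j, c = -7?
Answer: 12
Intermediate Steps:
x(j) = -7 + j
g(4, 6)*(2 + 5) + x(-9) = 4*(2 + 5) + (-7 - 9) = 4*7 - 16 = 28 - 16 = 12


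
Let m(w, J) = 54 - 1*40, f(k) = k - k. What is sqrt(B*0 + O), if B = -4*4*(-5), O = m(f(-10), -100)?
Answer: sqrt(14) ≈ 3.7417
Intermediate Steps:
f(k) = 0
m(w, J) = 14 (m(w, J) = 54 - 40 = 14)
O = 14
B = 80 (B = -16*(-5) = 80)
sqrt(B*0 + O) = sqrt(80*0 + 14) = sqrt(0 + 14) = sqrt(14)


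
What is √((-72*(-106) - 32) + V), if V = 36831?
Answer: √44431 ≈ 210.79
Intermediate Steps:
√((-72*(-106) - 32) + V) = √((-72*(-106) - 32) + 36831) = √((7632 - 32) + 36831) = √(7600 + 36831) = √44431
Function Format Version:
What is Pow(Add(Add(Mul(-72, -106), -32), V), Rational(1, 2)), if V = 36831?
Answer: Pow(44431, Rational(1, 2)) ≈ 210.79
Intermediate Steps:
Pow(Add(Add(Mul(-72, -106), -32), V), Rational(1, 2)) = Pow(Add(Add(Mul(-72, -106), -32), 36831), Rational(1, 2)) = Pow(Add(Add(7632, -32), 36831), Rational(1, 2)) = Pow(Add(7600, 36831), Rational(1, 2)) = Pow(44431, Rational(1, 2))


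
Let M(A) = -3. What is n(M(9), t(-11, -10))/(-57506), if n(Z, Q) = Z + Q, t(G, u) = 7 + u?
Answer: 3/28753 ≈ 0.00010434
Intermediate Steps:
n(Z, Q) = Q + Z
n(M(9), t(-11, -10))/(-57506) = ((7 - 10) - 3)/(-57506) = (-3 - 3)*(-1/57506) = -6*(-1/57506) = 3/28753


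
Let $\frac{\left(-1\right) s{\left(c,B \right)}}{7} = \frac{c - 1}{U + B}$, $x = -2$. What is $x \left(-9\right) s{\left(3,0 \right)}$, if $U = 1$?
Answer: $-252$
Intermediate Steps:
$s{\left(c,B \right)} = - \frac{7 \left(-1 + c\right)}{1 + B}$ ($s{\left(c,B \right)} = - 7 \frac{c - 1}{1 + B} = - 7 \frac{-1 + c}{1 + B} = - \frac{7 \left(-1 + c\right)}{1 + B}$)
$x \left(-9\right) s{\left(3,0 \right)} = \left(-2\right) \left(-9\right) \frac{7 \left(1 - 3\right)}{1 + 0} = 18 \frac{7 \left(1 - 3\right)}{1} = 18 \cdot 7 \cdot 1 \left(-2\right) = 18 \left(-14\right) = -252$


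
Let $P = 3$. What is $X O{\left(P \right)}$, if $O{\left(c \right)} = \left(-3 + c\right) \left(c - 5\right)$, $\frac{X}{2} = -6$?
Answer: $0$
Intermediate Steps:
$X = -12$ ($X = 2 \left(-6\right) = -12$)
$O{\left(c \right)} = \left(-5 + c\right) \left(-3 + c\right)$ ($O{\left(c \right)} = \left(-3 + c\right) \left(-5 + c\right) = \left(-5 + c\right) \left(-3 + c\right)$)
$X O{\left(P \right)} = - 12 \left(15 + 3^{2} - 24\right) = - 12 \left(15 + 9 - 24\right) = \left(-12\right) 0 = 0$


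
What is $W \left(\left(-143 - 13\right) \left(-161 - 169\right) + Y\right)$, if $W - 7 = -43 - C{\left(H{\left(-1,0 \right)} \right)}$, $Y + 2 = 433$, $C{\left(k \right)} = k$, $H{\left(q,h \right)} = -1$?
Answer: $-1816885$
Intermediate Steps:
$Y = 431$ ($Y = -2 + 433 = 431$)
$W = -35$ ($W = 7 - 42 = -35$)
$W \left(\left(-143 - 13\right) \left(-161 - 169\right) + Y\right) = - 35 \left(\left(-143 - 13\right) \left(-161 - 169\right) + 431\right) = - 35 \left(\left(-156\right) \left(-330\right) + 431\right) = - 35 \left(51480 + 431\right) = \left(-35\right) 51911 = -1816885$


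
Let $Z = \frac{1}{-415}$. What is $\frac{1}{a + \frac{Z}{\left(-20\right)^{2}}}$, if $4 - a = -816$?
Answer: $\frac{166000}{136119999} \approx 0.0012195$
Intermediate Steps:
$a = 820$ ($a = 4 - -816 = 4 + 816 = 820$)
$Z = - \frac{1}{415} \approx -0.0024096$
$\frac{1}{a + \frac{Z}{\left(-20\right)^{2}}} = \frac{1}{820 - \frac{1}{415 \left(-20\right)^{2}}} = \frac{1}{820 - \frac{1}{415 \cdot 400}} = \frac{1}{820 - \frac{1}{166000}} = \frac{1}{\frac{136119999}{166000}} = \frac{166000}{136119999}$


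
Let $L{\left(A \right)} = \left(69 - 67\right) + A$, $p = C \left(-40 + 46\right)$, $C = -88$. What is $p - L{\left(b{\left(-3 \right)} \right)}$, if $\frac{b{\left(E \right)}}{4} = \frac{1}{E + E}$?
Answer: $- \frac{1588}{3} \approx -529.33$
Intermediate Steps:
$b{\left(E \right)} = \frac{2}{E}$ ($b{\left(E \right)} = \frac{4}{E + E} = \frac{4}{2 E} = 4 \frac{1}{2 E} = \frac{2}{E}$)
$p = -528$ ($p = - 88 \left(-40 + 46\right) = \left(-88\right) 6 = -528$)
$L{\left(A \right)} = 2 + A$
$p - L{\left(b{\left(-3 \right)} \right)} = -528 - \left(2 + \frac{2}{-3}\right) = -528 - \left(2 + 2 \left(- \frac{1}{3}\right)\right) = -528 - \left(2 - \frac{2}{3}\right) = -528 - \frac{4}{3} = - \frac{1588}{3}$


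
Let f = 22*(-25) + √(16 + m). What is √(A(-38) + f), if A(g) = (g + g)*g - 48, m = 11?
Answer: √(2290 + 3*√3) ≈ 47.908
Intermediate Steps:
A(g) = -48 + 2*g² (A(g) = (2*g)*g - 48 = 2*g² - 48 = -48 + 2*g²)
f = -550 + 3*√3 (f = 22*(-25) + √(16 + 11) = -550 + √27 = -550 + 3*√3 ≈ -544.80)
√(A(-38) + f) = √((-48 + 2*(-38)²) + (-550 + 3*√3)) = √((-48 + 2*1444) + (-550 + 3*√3)) = √((-48 + 2888) + (-550 + 3*√3)) = √(2840 + (-550 + 3*√3)) = √(2290 + 3*√3)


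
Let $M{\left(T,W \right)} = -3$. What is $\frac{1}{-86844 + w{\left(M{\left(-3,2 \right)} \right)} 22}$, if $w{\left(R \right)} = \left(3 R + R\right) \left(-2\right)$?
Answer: $- \frac{1}{86316} \approx -1.1585 \cdot 10^{-5}$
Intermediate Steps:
$w{\left(R \right)} = - 8 R$ ($w{\left(R \right)} = 4 R \left(-2\right) = - 8 R$)
$\frac{1}{-86844 + w{\left(M{\left(-3,2 \right)} \right)} 22} = \frac{1}{-86844 + \left(-8\right) \left(-3\right) 22} = \frac{1}{-86844 + 24 \cdot 22} = \frac{1}{-86844 + 528} = \frac{1}{-86316} = - \frac{1}{86316}$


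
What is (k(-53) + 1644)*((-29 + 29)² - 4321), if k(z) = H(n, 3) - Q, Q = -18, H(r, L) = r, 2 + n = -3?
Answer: -7159897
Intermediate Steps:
n = -5 (n = -2 - 3 = -5)
k(z) = 13 (k(z) = -5 - 1*(-18) = -5 + 18 = 13)
(k(-53) + 1644)*((-29 + 29)² - 4321) = (13 + 1644)*((-29 + 29)² - 4321) = 1657*(0² - 4321) = 1657*(0 - 4321) = 1657*(-4321) = -7159897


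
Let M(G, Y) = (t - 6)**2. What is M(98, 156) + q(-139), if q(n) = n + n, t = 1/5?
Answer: -6109/25 ≈ -244.36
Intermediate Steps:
t = 1/5 ≈ 0.20000
M(G, Y) = 841/25 (M(G, Y) = (1/5 - 6)**2 = (-29/5)**2 = 841/25)
q(n) = 2*n
M(98, 156) + q(-139) = 841/25 + 2*(-139) = 841/25 - 278 = -6109/25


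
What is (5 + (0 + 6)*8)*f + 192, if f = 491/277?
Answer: 79207/277 ≈ 285.95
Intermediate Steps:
f = 491/277 (f = 491*(1/277) = 491/277 ≈ 1.7726)
(5 + (0 + 6)*8)*f + 192 = (5 + (0 + 6)*8)*(491/277) + 192 = (5 + 6*8)*(491/277) + 192 = (5 + 48)*(491/277) + 192 = 53*(491/277) + 192 = 26023/277 + 192 = 79207/277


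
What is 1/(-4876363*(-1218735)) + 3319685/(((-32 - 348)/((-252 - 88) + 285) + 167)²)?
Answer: 2387193137224337676994/21748797564019893045 ≈ 109.76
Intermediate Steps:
1/(-4876363*(-1218735)) + 3319685/(((-32 - 348)/((-252 - 88) + 285) + 167)²) = -1/4876363*(-1/1218735) + 3319685/((-380/(-340 + 285) + 167)²) = 1/5942994260805 + 3319685/((-380/(-55) + 167)²) = 1/5942994260805 + 3319685/((-380*(-1/55) + 167)²) = 1/5942994260805 + 3319685/((76/11 + 167)²) = 1/5942994260805 + 3319685/((1913/11)²) = 1/5942994260805 + 3319685/(3659569/121) = 1/5942994260805 + 3319685*(121/3659569) = 1/5942994260805 + 401681885/3659569 = 2387193137224337676994/21748797564019893045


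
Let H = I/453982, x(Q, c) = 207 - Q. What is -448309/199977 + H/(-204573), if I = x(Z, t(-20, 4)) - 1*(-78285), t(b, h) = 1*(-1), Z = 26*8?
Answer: -6939262530728407/3095392645104537 ≈ -2.2418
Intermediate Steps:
Z = 208
t(b, h) = -1
I = 78284 (I = (207 - 1*208) - 1*(-78285) = (207 - 208) + 78285 = -1 + 78285 = 78284)
H = 39142/226991 (H = 78284/453982 = 78284*(1/453982) = 39142/226991 ≈ 0.17244)
-448309/199977 + H/(-204573) = -448309/199977 + (39142/226991)/(-204573) = -448309*1/199977 + (39142/226991)*(-1/204573) = -448309/199977 - 39142/46436229843 = -6939262530728407/3095392645104537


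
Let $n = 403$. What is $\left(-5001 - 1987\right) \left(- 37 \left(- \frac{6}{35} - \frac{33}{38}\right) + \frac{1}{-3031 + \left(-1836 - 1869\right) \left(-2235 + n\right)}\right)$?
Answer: $- \frac{1213015944952766}{4511711785} \approx -2.6886 \cdot 10^{5}$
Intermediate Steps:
$\left(-5001 - 1987\right) \left(- 37 \left(- \frac{6}{35} - \frac{33}{38}\right) + \frac{1}{-3031 + \left(-1836 - 1869\right) \left(-2235 + n\right)}\right) = \left(-5001 - 1987\right) \left(- 37 \left(- \frac{6}{35} - \frac{33}{38}\right) + \frac{1}{-3031 + \left(-1836 - 1869\right) \left(-2235 + 403\right)}\right) = - 6988 \left(- 37 \left(\left(-6\right) \frac{1}{35} - \frac{33}{38}\right) + \frac{1}{-3031 - -6787560}\right) = - 6988 \left(- 37 \left(- \frac{6}{35} - \frac{33}{38}\right) + \frac{1}{-3031 + 6787560}\right) = - 6988 \left(\left(-37\right) \left(- \frac{1383}{1330}\right) + \frac{1}{6784529}\right) = - 6988 \left(\frac{51171}{1330} + \frac{1}{6784529}\right) = \left(-6988\right) \frac{347171134789}{9023423570} = - \frac{1213015944952766}{4511711785}$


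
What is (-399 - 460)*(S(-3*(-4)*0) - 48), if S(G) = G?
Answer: 41232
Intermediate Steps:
(-399 - 460)*(S(-3*(-4)*0) - 48) = (-399 - 460)*(-3*(-4)*0 - 48) = -859*(12*0 - 48) = -859*(0 - 48) = -859*(-48) = 41232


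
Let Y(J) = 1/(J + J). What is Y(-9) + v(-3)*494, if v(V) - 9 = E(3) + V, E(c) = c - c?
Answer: 53351/18 ≈ 2963.9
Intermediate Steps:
E(c) = 0
Y(J) = 1/(2*J)
v(V) = 9 + V (v(V) = 9 + (0 + V) = 9 + V)
Y(-9) + v(-3)*494 = (½)/(-9) + (9 - 3)*494 = (½)*(-⅑) + 6*494 = -1/18 + 2964 = 53351/18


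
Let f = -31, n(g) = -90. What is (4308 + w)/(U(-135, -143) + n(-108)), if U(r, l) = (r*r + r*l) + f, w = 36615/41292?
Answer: 59307517/514897476 ≈ 0.11518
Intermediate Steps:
w = 12205/13764 (w = 36615*(1/41292) = 12205/13764 ≈ 0.88673)
U(r, l) = -31 + r**2 + l*r (U(r, l) = (r*r + r*l) - 31 = (r**2 + l*r) - 31 = -31 + r**2 + l*r)
(4308 + w)/(U(-135, -143) + n(-108)) = (4308 + 12205/13764)/((-31 + (-135)**2 - 143*(-135)) - 90) = 59307517/(13764*((-31 + 18225 + 19305) - 90)) = 59307517/(13764*(37499 - 90)) = (59307517/13764)/37409 = (59307517/13764)*(1/37409) = 59307517/514897476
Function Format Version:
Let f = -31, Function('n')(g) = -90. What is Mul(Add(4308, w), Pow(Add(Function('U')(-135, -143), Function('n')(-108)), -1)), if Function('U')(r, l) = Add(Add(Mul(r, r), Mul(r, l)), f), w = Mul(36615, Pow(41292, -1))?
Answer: Rational(59307517, 514897476) ≈ 0.11518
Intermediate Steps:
w = Rational(12205, 13764) (w = Mul(36615, Rational(1, 41292)) = Rational(12205, 13764) ≈ 0.88673)
Function('U')(r, l) = Add(-31, Pow(r, 2), Mul(l, r)) (Function('U')(r, l) = Add(Add(Mul(r, r), Mul(r, l)), -31) = Add(Add(Pow(r, 2), Mul(l, r)), -31) = Add(-31, Pow(r, 2), Mul(l, r)))
Mul(Add(4308, w), Pow(Add(Function('U')(-135, -143), Function('n')(-108)), -1)) = Mul(Add(4308, Rational(12205, 13764)), Pow(Add(Add(-31, Pow(-135, 2), Mul(-143, -135)), -90), -1)) = Mul(Rational(59307517, 13764), Pow(Add(Add(-31, 18225, 19305), -90), -1)) = Mul(Rational(59307517, 13764), Pow(Add(37499, -90), -1)) = Mul(Rational(59307517, 13764), Pow(37409, -1)) = Mul(Rational(59307517, 13764), Rational(1, 37409)) = Rational(59307517, 514897476)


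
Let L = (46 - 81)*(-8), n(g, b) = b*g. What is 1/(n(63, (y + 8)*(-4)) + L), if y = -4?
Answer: -1/728 ≈ -0.0013736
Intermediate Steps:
L = 280 (L = -35*(-8) = 280)
1/(n(63, (y + 8)*(-4)) + L) = 1/(((-4 + 8)*(-4))*63 + 280) = 1/((4*(-4))*63 + 280) = 1/(-16*63 + 280) = 1/(-1008 + 280) = 1/(-728) = -1/728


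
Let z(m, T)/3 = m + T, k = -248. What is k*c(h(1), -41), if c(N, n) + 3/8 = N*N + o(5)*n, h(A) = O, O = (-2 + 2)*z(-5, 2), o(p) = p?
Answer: 50933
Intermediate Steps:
z(m, T) = 3*T + 3*m (z(m, T) = 3*(m + T) = 3*(T + m) = 3*T + 3*m)
O = 0 (O = (-2 + 2)*(3*2 + 3*(-5)) = 0*(6 - 15) = 0*(-9) = 0)
h(A) = 0
c(N, n) = -3/8 + N² + 5*n (c(N, n) = -3/8 + (N*N + 5*n) = -3/8 + (N² + 5*n) = -3/8 + N² + 5*n)
k*c(h(1), -41) = -248*(-3/8 + 0² + 5*(-41)) = -248*(-3/8 + 0 - 205) = -248*(-1643/8) = 50933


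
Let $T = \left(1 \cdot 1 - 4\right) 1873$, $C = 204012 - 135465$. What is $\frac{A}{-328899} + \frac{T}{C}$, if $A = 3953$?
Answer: $- \frac{706349924}{7515013251} \approx -0.093992$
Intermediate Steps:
$C = 68547$ ($C = 204012 - 135465 = 68547$)
$T = -5619$ ($T = \left(1 - 4\right) 1873 = \left(-3\right) 1873 = -5619$)
$\frac{A}{-328899} + \frac{T}{C} = \frac{3953}{-328899} - \frac{5619}{68547} = 3953 \left(- \frac{1}{328899}\right) - \frac{1873}{22849} = - \frac{3953}{328899} - \frac{1873}{22849} = - \frac{706349924}{7515013251}$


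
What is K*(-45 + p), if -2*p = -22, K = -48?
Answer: 1632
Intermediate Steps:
p = 11 (p = -½*(-22) = 11)
K*(-45 + p) = -48*(-45 + 11) = -48*(-34) = 1632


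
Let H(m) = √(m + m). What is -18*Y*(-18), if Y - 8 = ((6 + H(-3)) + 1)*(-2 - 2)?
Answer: -6480 - 1296*I*√6 ≈ -6480.0 - 3174.5*I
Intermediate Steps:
H(m) = √2*√m (H(m) = √(2*m) = √2*√m)
Y = -20 - 4*I*√6 (Y = 8 + ((6 + √2*√(-3)) + 1)*(-2 - 2) = 8 + ((6 + √2*(I*√3)) + 1)*(-4) = 8 + ((6 + I*√6) + 1)*(-4) = 8 + (7 + I*√6)*(-4) = 8 + (-28 - 4*I*√6) = -20 - 4*I*√6 ≈ -20.0 - 9.798*I)
-18*Y*(-18) = -18*(-20 - 4*I*√6)*(-18) = (360 + 72*I*√6)*(-18) = -6480 - 1296*I*√6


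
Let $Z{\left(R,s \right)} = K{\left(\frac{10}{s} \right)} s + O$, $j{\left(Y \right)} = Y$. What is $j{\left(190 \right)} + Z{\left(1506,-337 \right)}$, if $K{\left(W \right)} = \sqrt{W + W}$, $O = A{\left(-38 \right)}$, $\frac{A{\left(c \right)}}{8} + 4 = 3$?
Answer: $182 - 2 i \sqrt{1685} \approx 182.0 - 82.098 i$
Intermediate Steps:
$A{\left(c \right)} = -8$ ($A{\left(c \right)} = -32 + 8 \cdot 3 = -32 + 24 = -8$)
$O = -8$
$K{\left(W \right)} = \sqrt{2} \sqrt{W}$ ($K{\left(W \right)} = \sqrt{2 W} = \sqrt{2} \sqrt{W}$)
$Z{\left(R,s \right)} = -8 + 2 s \sqrt{5} \sqrt{\frac{1}{s}}$ ($Z{\left(R,s \right)} = \sqrt{2} \sqrt{\frac{10}{s}} s - 8 = \sqrt{2} \sqrt{10} \sqrt{\frac{1}{s}} s - 8 = 2 \sqrt{5} \sqrt{\frac{1}{s}} s - 8 = 2 s \sqrt{5} \sqrt{\frac{1}{s}} - 8 = -8 + 2 s \sqrt{5} \sqrt{\frac{1}{s}}$)
$j{\left(190 \right)} + Z{\left(1506,-337 \right)} = 190 - \left(8 + 674 \sqrt{5} \sqrt{\frac{1}{-337}}\right) = 190 - \left(8 + 674 \sqrt{5} \sqrt{- \frac{1}{337}}\right) = 190 - \left(8 + 674 \sqrt{5} \frac{i \sqrt{337}}{337}\right) = 190 - \left(8 + 2 i \sqrt{1685}\right) = 182 - 2 i \sqrt{1685}$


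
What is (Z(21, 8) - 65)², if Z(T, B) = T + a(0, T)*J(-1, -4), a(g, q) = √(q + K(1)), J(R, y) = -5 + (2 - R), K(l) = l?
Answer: 2024 + 176*√22 ≈ 2849.5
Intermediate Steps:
J(R, y) = -3 - R
a(g, q) = √(1 + q) (a(g, q) = √(q + 1) = √(1 + q))
Z(T, B) = T - 2*√(1 + T) (Z(T, B) = T + √(1 + T)*(-3 - 1*(-1)) = T + √(1 + T)*(-3 + 1) = T + √(1 + T)*(-2) = T - 2*√(1 + T))
(Z(21, 8) - 65)² = ((21 - 2*√(1 + 21)) - 65)² = ((21 - 2*√22) - 65)² = (-44 - 2*√22)²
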